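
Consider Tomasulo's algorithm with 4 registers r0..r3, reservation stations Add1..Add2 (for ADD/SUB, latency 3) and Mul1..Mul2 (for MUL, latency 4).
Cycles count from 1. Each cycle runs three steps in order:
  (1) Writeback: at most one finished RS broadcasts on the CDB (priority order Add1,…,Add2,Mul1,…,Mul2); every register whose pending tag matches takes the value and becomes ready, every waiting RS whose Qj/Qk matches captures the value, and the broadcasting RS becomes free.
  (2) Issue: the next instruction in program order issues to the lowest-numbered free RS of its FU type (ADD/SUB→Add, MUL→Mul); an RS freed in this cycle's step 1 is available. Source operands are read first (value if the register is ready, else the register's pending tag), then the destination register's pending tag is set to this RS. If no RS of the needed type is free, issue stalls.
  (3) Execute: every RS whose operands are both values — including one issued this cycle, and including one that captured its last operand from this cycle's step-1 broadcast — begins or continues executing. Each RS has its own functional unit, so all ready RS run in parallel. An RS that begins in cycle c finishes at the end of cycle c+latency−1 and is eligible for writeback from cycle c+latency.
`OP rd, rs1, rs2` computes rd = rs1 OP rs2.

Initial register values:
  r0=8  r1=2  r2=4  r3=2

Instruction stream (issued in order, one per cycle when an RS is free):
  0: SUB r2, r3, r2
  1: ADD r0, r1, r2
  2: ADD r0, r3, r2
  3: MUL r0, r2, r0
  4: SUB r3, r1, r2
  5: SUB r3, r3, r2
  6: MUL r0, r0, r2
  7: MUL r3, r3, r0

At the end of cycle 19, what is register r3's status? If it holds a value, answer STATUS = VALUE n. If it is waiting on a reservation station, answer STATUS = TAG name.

STATUS = VALUE 0

c1: issue SUB r2<-Add1 | r0:8,r1:2,r2:Add1,r3:2
c2: issue ADD r0<-Add2 | r0:Add2,r1:2,r2:Add1,r3:2
c3: stall | r0:Add2,r1:2,r2:Add1,r3:2
c4: CDB Add1=-2; issue ADD r0<-Add1 | r0:Add1,r1:2,r2:-2,r3:2
c5: issue MUL r0<-Mul1 | r0:Mul1,r1:2,r2:-2,r3:2
c6: stall | r0:Mul1,r1:2,r2:-2,r3:2
c7: CDB Add1=0; issue SUB r3<-Add1 | r0:Mul1,r1:2,r2:-2,r3:Add1
c8: CDB Add2=0; issue SUB r3<-Add2 | r0:Mul1,r1:2,r2:-2,r3:Add2
c9: issue MUL r0<-Mul2 | r0:Mul2,r1:2,r2:-2,r3:Add2
c10: CDB Add1=4; stall | r0:Mul2,r1:2,r2:-2,r3:Add2
c11: CDB Mul1=0; issue MUL r3<-Mul1 | r0:Mul2,r1:2,r2:-2,r3:Mul1
c12: - | r0:Mul2,r1:2,r2:-2,r3:Mul1
c13: CDB Add2=6 | r0:Mul2,r1:2,r2:-2,r3:Mul1
c14: - | r0:Mul2,r1:2,r2:-2,r3:Mul1
c15: CDB Mul2=0 | r0:0,r1:2,r2:-2,r3:Mul1
c16: - | r0:0,r1:2,r2:-2,r3:Mul1
c17: - | r0:0,r1:2,r2:-2,r3:Mul1
c18: - | r0:0,r1:2,r2:-2,r3:Mul1
c19: CDB Mul1=0 | r0:0,r1:2,r2:-2,r3:0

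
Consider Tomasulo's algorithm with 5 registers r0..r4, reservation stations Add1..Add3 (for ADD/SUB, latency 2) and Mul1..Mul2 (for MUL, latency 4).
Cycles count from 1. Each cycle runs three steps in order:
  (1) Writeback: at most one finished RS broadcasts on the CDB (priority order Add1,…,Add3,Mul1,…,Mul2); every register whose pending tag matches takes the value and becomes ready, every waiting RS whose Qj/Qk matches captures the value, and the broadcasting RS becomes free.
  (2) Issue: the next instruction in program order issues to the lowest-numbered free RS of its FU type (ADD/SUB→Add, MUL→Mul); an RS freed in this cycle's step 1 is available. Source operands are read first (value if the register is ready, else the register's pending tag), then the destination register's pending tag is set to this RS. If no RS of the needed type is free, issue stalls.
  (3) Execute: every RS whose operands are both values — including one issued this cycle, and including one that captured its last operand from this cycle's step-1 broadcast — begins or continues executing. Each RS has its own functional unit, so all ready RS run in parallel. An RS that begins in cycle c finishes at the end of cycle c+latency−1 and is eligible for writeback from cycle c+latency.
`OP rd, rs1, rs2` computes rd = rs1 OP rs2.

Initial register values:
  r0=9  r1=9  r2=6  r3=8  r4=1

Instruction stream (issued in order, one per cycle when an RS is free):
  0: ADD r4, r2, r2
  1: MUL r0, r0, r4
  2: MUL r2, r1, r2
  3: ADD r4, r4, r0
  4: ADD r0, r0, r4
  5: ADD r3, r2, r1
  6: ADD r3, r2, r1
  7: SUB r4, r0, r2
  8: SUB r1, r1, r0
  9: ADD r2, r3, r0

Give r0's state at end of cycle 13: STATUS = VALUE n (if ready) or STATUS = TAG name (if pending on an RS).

STATUS = VALUE 228

cycle 1: issue ADD r4<-Add1 // r0:9,r1:9,r2:6,r3:8,r4:Add1
cycle 2: issue MUL r0<-Mul1 // r0:Mul1,r1:9,r2:6,r3:8,r4:Add1
cycle 3: CDB Add1=12; issue MUL r2<-Mul2 // r0:Mul1,r1:9,r2:Mul2,r3:8,r4:12
cycle 4: issue ADD r4<-Add1 // r0:Mul1,r1:9,r2:Mul2,r3:8,r4:Add1
cycle 5: issue ADD r0<-Add2 // r0:Add2,r1:9,r2:Mul2,r3:8,r4:Add1
cycle 6: issue ADD r3<-Add3 // r0:Add2,r1:9,r2:Mul2,r3:Add3,r4:Add1
cycle 7: CDB Mul1=108; stall // r0:Add2,r1:9,r2:Mul2,r3:Add3,r4:Add1
cycle 8: CDB Mul2=54; stall // r0:Add2,r1:9,r2:54,r3:Add3,r4:Add1
cycle 9: CDB Add1=120; issue ADD r3<-Add1 // r0:Add2,r1:9,r2:54,r3:Add1,r4:120
cycle 10: CDB Add3=63; issue SUB r4<-Add3 // r0:Add2,r1:9,r2:54,r3:Add1,r4:Add3
cycle 11: CDB Add1=63; issue SUB r1<-Add1 // r0:Add2,r1:Add1,r2:54,r3:63,r4:Add3
cycle 12: CDB Add2=228; issue ADD r2<-Add2 // r0:228,r1:Add1,r2:Add2,r3:63,r4:Add3
cycle 13: - // r0:228,r1:Add1,r2:Add2,r3:63,r4:Add3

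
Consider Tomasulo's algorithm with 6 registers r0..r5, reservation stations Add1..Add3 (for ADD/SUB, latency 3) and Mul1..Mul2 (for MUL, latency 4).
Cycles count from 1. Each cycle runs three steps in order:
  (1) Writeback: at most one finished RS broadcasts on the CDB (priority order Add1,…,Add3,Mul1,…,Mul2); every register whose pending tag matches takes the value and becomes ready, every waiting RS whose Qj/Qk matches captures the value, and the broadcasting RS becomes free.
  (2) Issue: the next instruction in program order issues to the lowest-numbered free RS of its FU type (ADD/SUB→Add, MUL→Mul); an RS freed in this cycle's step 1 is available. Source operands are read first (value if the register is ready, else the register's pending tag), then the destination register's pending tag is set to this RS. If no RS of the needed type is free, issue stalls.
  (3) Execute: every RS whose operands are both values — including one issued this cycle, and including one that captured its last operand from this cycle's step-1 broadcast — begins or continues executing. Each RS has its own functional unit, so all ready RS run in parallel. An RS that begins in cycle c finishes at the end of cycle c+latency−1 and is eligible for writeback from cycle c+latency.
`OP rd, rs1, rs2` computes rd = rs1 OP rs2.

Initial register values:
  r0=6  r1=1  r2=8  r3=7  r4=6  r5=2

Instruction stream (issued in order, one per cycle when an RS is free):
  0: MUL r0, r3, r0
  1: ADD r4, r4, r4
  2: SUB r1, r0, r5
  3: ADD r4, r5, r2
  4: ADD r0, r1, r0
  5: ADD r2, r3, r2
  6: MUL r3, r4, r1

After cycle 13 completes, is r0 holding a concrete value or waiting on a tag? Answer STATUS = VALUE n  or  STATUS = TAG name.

STATUS = VALUE 82

c1: issue MUL r0<-Mul1 | r0:Mul1,r1:1,r2:8,r3:7,r4:6,r5:2
c2: issue ADD r4<-Add1 | r0:Mul1,r1:1,r2:8,r3:7,r4:Add1,r5:2
c3: issue SUB r1<-Add2 | r0:Mul1,r1:Add2,r2:8,r3:7,r4:Add1,r5:2
c4: issue ADD r4<-Add3 | r0:Mul1,r1:Add2,r2:8,r3:7,r4:Add3,r5:2
c5: CDB Add1=12; issue ADD r0<-Add1 | r0:Add1,r1:Add2,r2:8,r3:7,r4:Add3,r5:2
c6: CDB Mul1=42; stall | r0:Add1,r1:Add2,r2:8,r3:7,r4:Add3,r5:2
c7: CDB Add3=10; issue ADD r2<-Add3 | r0:Add1,r1:Add2,r2:Add3,r3:7,r4:10,r5:2
c8: issue MUL r3<-Mul1 | r0:Add1,r1:Add2,r2:Add3,r3:Mul1,r4:10,r5:2
c9: CDB Add2=40 | r0:Add1,r1:40,r2:Add3,r3:Mul1,r4:10,r5:2
c10: CDB Add3=15 | r0:Add1,r1:40,r2:15,r3:Mul1,r4:10,r5:2
c11: - | r0:Add1,r1:40,r2:15,r3:Mul1,r4:10,r5:2
c12: CDB Add1=82 | r0:82,r1:40,r2:15,r3:Mul1,r4:10,r5:2
c13: CDB Mul1=400 | r0:82,r1:40,r2:15,r3:400,r4:10,r5:2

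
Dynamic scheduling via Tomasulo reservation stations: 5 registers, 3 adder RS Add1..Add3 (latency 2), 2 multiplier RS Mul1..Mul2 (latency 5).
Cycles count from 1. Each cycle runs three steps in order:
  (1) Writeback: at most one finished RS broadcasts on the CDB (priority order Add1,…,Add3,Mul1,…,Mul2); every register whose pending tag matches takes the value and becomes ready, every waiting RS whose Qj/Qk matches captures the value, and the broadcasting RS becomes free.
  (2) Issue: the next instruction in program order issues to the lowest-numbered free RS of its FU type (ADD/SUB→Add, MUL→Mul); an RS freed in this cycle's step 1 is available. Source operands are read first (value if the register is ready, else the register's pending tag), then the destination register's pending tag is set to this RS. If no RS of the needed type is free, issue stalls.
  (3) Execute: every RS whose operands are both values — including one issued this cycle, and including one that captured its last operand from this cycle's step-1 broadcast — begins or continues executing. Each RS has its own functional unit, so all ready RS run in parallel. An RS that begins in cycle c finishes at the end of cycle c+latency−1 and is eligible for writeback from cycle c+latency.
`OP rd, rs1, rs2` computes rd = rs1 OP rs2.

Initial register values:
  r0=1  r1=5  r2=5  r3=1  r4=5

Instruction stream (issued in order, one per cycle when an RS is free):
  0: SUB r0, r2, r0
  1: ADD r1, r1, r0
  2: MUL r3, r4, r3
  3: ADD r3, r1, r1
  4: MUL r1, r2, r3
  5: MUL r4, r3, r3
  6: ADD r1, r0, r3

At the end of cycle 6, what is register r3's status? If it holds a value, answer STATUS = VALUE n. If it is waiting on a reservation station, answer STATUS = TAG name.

STATUS = TAG Add1

cycle 1: issue SUB r0<-Add1 // r0:Add1,r1:5,r2:5,r3:1,r4:5
cycle 2: issue ADD r1<-Add2 // r0:Add1,r1:Add2,r2:5,r3:1,r4:5
cycle 3: CDB Add1=4; issue MUL r3<-Mul1 // r0:4,r1:Add2,r2:5,r3:Mul1,r4:5
cycle 4: issue ADD r3<-Add1 // r0:4,r1:Add2,r2:5,r3:Add1,r4:5
cycle 5: CDB Add2=9; issue MUL r1<-Mul2 // r0:4,r1:Mul2,r2:5,r3:Add1,r4:5
cycle 6: stall // r0:4,r1:Mul2,r2:5,r3:Add1,r4:5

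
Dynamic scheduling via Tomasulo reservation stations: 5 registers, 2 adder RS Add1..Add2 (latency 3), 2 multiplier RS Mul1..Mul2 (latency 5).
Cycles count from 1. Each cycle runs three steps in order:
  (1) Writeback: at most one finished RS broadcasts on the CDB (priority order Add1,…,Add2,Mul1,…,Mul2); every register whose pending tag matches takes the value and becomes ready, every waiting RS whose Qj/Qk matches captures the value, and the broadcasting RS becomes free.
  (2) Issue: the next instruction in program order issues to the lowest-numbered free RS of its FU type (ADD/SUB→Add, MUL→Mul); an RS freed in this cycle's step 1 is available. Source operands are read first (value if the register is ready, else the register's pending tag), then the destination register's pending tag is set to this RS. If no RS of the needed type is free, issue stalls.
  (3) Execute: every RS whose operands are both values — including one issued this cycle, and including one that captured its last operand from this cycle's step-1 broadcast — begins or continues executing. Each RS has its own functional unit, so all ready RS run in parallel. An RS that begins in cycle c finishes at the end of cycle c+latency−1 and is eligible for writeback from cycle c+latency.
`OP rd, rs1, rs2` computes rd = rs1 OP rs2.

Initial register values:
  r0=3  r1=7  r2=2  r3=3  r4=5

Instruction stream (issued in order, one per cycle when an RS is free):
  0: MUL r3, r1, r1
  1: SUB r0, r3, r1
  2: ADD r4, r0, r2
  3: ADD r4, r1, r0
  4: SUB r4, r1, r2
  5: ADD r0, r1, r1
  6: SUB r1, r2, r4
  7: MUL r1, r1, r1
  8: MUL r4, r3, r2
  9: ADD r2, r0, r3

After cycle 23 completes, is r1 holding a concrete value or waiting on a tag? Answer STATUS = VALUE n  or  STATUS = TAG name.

c1: issue MUL r3<-Mul1 | r0:3,r1:7,r2:2,r3:Mul1,r4:5
c2: issue SUB r0<-Add1 | r0:Add1,r1:7,r2:2,r3:Mul1,r4:5
c3: issue ADD r4<-Add2 | r0:Add1,r1:7,r2:2,r3:Mul1,r4:Add2
c4: stall | r0:Add1,r1:7,r2:2,r3:Mul1,r4:Add2
c5: stall | r0:Add1,r1:7,r2:2,r3:Mul1,r4:Add2
c6: CDB Mul1=49; stall | r0:Add1,r1:7,r2:2,r3:49,r4:Add2
c7: stall | r0:Add1,r1:7,r2:2,r3:49,r4:Add2
c8: stall | r0:Add1,r1:7,r2:2,r3:49,r4:Add2
c9: CDB Add1=42; issue ADD r4<-Add1 | r0:42,r1:7,r2:2,r3:49,r4:Add1
c10: stall | r0:42,r1:7,r2:2,r3:49,r4:Add1
c11: stall | r0:42,r1:7,r2:2,r3:49,r4:Add1
c12: CDB Add1=49; issue SUB r4<-Add1 | r0:42,r1:7,r2:2,r3:49,r4:Add1
c13: CDB Add2=44; issue ADD r0<-Add2 | r0:Add2,r1:7,r2:2,r3:49,r4:Add1
c14: stall | r0:Add2,r1:7,r2:2,r3:49,r4:Add1
c15: CDB Add1=5; issue SUB r1<-Add1 | r0:Add2,r1:Add1,r2:2,r3:49,r4:5
c16: CDB Add2=14; issue MUL r1<-Mul1 | r0:14,r1:Mul1,r2:2,r3:49,r4:5
c17: issue MUL r4<-Mul2 | r0:14,r1:Mul1,r2:2,r3:49,r4:Mul2
c18: CDB Add1=-3; issue ADD r2<-Add1 | r0:14,r1:Mul1,r2:Add1,r3:49,r4:Mul2
c19: - | r0:14,r1:Mul1,r2:Add1,r3:49,r4:Mul2
c20: - | r0:14,r1:Mul1,r2:Add1,r3:49,r4:Mul2
c21: CDB Add1=63 | r0:14,r1:Mul1,r2:63,r3:49,r4:Mul2
c22: CDB Mul2=98 | r0:14,r1:Mul1,r2:63,r3:49,r4:98
c23: CDB Mul1=9 | r0:14,r1:9,r2:63,r3:49,r4:98

STATUS = VALUE 9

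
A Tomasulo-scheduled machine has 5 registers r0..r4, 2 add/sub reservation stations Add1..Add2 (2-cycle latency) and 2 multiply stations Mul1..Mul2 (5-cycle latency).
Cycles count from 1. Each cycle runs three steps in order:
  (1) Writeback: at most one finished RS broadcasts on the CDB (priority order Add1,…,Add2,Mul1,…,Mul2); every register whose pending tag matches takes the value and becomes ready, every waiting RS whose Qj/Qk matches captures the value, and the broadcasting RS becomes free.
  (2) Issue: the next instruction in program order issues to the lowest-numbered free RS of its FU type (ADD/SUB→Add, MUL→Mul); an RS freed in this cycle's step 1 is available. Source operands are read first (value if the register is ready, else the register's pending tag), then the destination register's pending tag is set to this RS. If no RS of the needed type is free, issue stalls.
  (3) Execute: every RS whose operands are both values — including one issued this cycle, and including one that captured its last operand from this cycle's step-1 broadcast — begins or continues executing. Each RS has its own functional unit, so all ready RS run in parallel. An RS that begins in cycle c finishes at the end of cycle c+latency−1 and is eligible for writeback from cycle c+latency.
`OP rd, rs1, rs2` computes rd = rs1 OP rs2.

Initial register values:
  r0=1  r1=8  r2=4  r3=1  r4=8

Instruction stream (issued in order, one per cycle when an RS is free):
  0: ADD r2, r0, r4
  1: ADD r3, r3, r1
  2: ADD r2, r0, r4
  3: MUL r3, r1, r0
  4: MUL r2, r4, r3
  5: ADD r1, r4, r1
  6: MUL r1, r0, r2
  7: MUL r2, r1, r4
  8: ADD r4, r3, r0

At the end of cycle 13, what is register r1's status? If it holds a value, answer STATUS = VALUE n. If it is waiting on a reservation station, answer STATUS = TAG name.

STATUS = TAG Mul1

  c1: issue ADD r2<-Add1  regs: r0:1,r1:8,r2:Add1,r3:1,r4:8
  c2: issue ADD r3<-Add2  regs: r0:1,r1:8,r2:Add1,r3:Add2,r4:8
  c3: CDB Add1=9; issue ADD r2<-Add1  regs: r0:1,r1:8,r2:Add1,r3:Add2,r4:8
  c4: CDB Add2=9; issue MUL r3<-Mul1  regs: r0:1,r1:8,r2:Add1,r3:Mul1,r4:8
  c5: CDB Add1=9; issue MUL r2<-Mul2  regs: r0:1,r1:8,r2:Mul2,r3:Mul1,r4:8
  c6: issue ADD r1<-Add1  regs: r0:1,r1:Add1,r2:Mul2,r3:Mul1,r4:8
  c7: stall  regs: r0:1,r1:Add1,r2:Mul2,r3:Mul1,r4:8
  c8: CDB Add1=16; stall  regs: r0:1,r1:16,r2:Mul2,r3:Mul1,r4:8
  c9: CDB Mul1=8; issue MUL r1<-Mul1  regs: r0:1,r1:Mul1,r2:Mul2,r3:8,r4:8
  c10: stall  regs: r0:1,r1:Mul1,r2:Mul2,r3:8,r4:8
  c11: stall  regs: r0:1,r1:Mul1,r2:Mul2,r3:8,r4:8
  c12: stall  regs: r0:1,r1:Mul1,r2:Mul2,r3:8,r4:8
  c13: stall  regs: r0:1,r1:Mul1,r2:Mul2,r3:8,r4:8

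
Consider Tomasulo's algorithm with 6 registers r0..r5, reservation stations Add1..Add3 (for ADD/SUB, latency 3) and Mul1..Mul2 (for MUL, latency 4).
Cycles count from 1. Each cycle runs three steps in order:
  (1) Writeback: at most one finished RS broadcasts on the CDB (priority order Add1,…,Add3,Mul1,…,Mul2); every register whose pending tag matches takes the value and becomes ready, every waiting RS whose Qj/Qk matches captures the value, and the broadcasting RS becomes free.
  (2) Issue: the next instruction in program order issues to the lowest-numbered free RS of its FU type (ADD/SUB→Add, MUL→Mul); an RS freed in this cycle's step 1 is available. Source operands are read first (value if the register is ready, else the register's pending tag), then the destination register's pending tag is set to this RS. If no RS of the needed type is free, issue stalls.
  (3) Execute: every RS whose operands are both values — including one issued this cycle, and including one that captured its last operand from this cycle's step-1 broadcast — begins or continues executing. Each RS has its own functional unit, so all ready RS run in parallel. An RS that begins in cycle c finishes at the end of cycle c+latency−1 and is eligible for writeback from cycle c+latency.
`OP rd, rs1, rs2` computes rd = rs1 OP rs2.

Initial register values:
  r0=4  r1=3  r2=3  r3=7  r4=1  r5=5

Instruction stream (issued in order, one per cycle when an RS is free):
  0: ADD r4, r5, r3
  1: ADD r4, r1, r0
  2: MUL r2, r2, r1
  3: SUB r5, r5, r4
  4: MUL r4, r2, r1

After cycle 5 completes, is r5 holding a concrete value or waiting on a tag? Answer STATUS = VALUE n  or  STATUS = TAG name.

STATUS = TAG Add1

cycle 1: issue ADD r4<-Add1 // r0:4,r1:3,r2:3,r3:7,r4:Add1,r5:5
cycle 2: issue ADD r4<-Add2 // r0:4,r1:3,r2:3,r3:7,r4:Add2,r5:5
cycle 3: issue MUL r2<-Mul1 // r0:4,r1:3,r2:Mul1,r3:7,r4:Add2,r5:5
cycle 4: CDB Add1=12; issue SUB r5<-Add1 // r0:4,r1:3,r2:Mul1,r3:7,r4:Add2,r5:Add1
cycle 5: CDB Add2=7; issue MUL r4<-Mul2 // r0:4,r1:3,r2:Mul1,r3:7,r4:Mul2,r5:Add1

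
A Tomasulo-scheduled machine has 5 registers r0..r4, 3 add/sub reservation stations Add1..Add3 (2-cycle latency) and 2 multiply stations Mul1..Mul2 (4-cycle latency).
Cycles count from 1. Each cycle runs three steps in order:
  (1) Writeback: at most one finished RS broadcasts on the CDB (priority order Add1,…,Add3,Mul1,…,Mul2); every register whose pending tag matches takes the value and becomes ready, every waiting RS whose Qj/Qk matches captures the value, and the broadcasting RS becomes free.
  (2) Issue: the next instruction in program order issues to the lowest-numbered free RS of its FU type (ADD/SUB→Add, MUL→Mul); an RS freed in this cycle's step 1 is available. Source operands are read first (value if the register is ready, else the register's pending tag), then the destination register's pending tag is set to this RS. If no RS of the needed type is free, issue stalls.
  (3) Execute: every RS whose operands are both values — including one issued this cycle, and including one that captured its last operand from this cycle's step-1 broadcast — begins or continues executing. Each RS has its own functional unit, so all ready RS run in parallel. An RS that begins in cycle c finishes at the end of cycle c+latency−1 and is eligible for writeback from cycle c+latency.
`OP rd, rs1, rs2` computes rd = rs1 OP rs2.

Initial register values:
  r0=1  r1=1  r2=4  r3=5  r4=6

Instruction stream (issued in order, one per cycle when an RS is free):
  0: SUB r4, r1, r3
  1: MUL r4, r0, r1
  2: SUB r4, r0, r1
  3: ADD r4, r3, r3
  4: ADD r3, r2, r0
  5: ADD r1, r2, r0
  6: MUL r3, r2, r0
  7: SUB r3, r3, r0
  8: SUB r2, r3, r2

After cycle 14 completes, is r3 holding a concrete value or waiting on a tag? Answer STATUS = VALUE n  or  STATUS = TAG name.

STATUS = VALUE 3

c1: issue SUB r4<-Add1 | r0:1,r1:1,r2:4,r3:5,r4:Add1
c2: issue MUL r4<-Mul1 | r0:1,r1:1,r2:4,r3:5,r4:Mul1
c3: CDB Add1=-4; issue SUB r4<-Add1 | r0:1,r1:1,r2:4,r3:5,r4:Add1
c4: issue ADD r4<-Add2 | r0:1,r1:1,r2:4,r3:5,r4:Add2
c5: CDB Add1=0; issue ADD r3<-Add1 | r0:1,r1:1,r2:4,r3:Add1,r4:Add2
c6: CDB Add2=10; issue ADD r1<-Add2 | r0:1,r1:Add2,r2:4,r3:Add1,r4:10
c7: CDB Add1=5; issue MUL r3<-Mul2 | r0:1,r1:Add2,r2:4,r3:Mul2,r4:10
c8: CDB Add2=5; issue SUB r3<-Add1 | r0:1,r1:5,r2:4,r3:Add1,r4:10
c9: CDB Mul1=1; issue SUB r2<-Add2 | r0:1,r1:5,r2:Add2,r3:Add1,r4:10
c10: - | r0:1,r1:5,r2:Add2,r3:Add1,r4:10
c11: CDB Mul2=4 | r0:1,r1:5,r2:Add2,r3:Add1,r4:10
c12: - | r0:1,r1:5,r2:Add2,r3:Add1,r4:10
c13: CDB Add1=3 | r0:1,r1:5,r2:Add2,r3:3,r4:10
c14: - | r0:1,r1:5,r2:Add2,r3:3,r4:10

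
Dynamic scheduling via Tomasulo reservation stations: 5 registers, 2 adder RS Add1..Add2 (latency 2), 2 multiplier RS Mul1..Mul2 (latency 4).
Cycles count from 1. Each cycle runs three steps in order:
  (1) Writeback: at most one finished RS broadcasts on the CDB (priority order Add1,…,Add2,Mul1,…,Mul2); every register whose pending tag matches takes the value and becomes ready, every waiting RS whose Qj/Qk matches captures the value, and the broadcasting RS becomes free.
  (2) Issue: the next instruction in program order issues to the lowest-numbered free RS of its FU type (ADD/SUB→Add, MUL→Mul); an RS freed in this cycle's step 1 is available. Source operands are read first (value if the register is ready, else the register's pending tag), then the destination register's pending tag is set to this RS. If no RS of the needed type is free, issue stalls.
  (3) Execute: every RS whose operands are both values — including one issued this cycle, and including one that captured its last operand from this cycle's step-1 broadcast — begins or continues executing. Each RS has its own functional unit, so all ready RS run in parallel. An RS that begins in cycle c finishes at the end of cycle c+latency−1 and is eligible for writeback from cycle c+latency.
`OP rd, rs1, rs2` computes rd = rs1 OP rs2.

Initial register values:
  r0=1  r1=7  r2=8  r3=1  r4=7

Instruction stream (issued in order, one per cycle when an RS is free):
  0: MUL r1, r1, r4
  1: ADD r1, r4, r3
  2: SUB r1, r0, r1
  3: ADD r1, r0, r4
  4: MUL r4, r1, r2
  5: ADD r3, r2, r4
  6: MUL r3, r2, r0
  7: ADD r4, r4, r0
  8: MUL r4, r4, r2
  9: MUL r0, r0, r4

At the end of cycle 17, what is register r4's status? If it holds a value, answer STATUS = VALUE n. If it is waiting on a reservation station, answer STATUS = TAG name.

STATUS = VALUE 520

c1: issue MUL r1<-Mul1 | r0:1,r1:Mul1,r2:8,r3:1,r4:7
c2: issue ADD r1<-Add1 | r0:1,r1:Add1,r2:8,r3:1,r4:7
c3: issue SUB r1<-Add2 | r0:1,r1:Add2,r2:8,r3:1,r4:7
c4: CDB Add1=8; issue ADD r1<-Add1 | r0:1,r1:Add1,r2:8,r3:1,r4:7
c5: CDB Mul1=49; issue MUL r4<-Mul1 | r0:1,r1:Add1,r2:8,r3:1,r4:Mul1
c6: CDB Add1=8; issue ADD r3<-Add1 | r0:1,r1:8,r2:8,r3:Add1,r4:Mul1
c7: CDB Add2=-7; issue MUL r3<-Mul2 | r0:1,r1:8,r2:8,r3:Mul2,r4:Mul1
c8: issue ADD r4<-Add2 | r0:1,r1:8,r2:8,r3:Mul2,r4:Add2
c9: stall | r0:1,r1:8,r2:8,r3:Mul2,r4:Add2
c10: CDB Mul1=64; issue MUL r4<-Mul1 | r0:1,r1:8,r2:8,r3:Mul2,r4:Mul1
c11: CDB Mul2=8; issue MUL r0<-Mul2 | r0:Mul2,r1:8,r2:8,r3:8,r4:Mul1
c12: CDB Add1=72 | r0:Mul2,r1:8,r2:8,r3:8,r4:Mul1
c13: CDB Add2=65 | r0:Mul2,r1:8,r2:8,r3:8,r4:Mul1
c14: - | r0:Mul2,r1:8,r2:8,r3:8,r4:Mul1
c15: - | r0:Mul2,r1:8,r2:8,r3:8,r4:Mul1
c16: - | r0:Mul2,r1:8,r2:8,r3:8,r4:Mul1
c17: CDB Mul1=520 | r0:Mul2,r1:8,r2:8,r3:8,r4:520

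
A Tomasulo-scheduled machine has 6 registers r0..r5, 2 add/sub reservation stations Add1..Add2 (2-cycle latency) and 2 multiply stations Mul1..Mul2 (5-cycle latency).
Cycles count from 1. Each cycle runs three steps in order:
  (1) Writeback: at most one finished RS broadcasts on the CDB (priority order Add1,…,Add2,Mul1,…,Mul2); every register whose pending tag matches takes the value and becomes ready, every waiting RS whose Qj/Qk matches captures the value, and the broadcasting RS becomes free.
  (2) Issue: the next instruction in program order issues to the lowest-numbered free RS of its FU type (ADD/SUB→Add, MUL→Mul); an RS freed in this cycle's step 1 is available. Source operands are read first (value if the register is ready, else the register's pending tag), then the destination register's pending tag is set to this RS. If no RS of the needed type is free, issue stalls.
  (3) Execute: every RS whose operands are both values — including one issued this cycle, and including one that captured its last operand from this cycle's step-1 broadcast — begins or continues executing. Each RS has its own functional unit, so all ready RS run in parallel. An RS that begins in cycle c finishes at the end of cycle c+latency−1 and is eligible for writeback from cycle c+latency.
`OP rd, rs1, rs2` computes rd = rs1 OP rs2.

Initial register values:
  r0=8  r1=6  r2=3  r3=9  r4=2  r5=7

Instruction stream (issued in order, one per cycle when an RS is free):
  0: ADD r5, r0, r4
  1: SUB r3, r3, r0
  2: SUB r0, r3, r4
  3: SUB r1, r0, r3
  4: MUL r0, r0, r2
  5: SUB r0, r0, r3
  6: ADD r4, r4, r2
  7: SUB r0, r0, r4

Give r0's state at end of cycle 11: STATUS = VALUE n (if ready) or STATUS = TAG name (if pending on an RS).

STATUS = TAG Add2

  c1: issue ADD r5<-Add1  regs: r0:8,r1:6,r2:3,r3:9,r4:2,r5:Add1
  c2: issue SUB r3<-Add2  regs: r0:8,r1:6,r2:3,r3:Add2,r4:2,r5:Add1
  c3: CDB Add1=10; issue SUB r0<-Add1  regs: r0:Add1,r1:6,r2:3,r3:Add2,r4:2,r5:10
  c4: CDB Add2=1; issue SUB r1<-Add2  regs: r0:Add1,r1:Add2,r2:3,r3:1,r4:2,r5:10
  c5: issue MUL r0<-Mul1  regs: r0:Mul1,r1:Add2,r2:3,r3:1,r4:2,r5:10
  c6: CDB Add1=-1; issue SUB r0<-Add1  regs: r0:Add1,r1:Add2,r2:3,r3:1,r4:2,r5:10
  c7: stall  regs: r0:Add1,r1:Add2,r2:3,r3:1,r4:2,r5:10
  c8: CDB Add2=-2; issue ADD r4<-Add2  regs: r0:Add1,r1:-2,r2:3,r3:1,r4:Add2,r5:10
  c9: stall  regs: r0:Add1,r1:-2,r2:3,r3:1,r4:Add2,r5:10
  c10: CDB Add2=5; issue SUB r0<-Add2  regs: r0:Add2,r1:-2,r2:3,r3:1,r4:5,r5:10
  c11: CDB Mul1=-3  regs: r0:Add2,r1:-2,r2:3,r3:1,r4:5,r5:10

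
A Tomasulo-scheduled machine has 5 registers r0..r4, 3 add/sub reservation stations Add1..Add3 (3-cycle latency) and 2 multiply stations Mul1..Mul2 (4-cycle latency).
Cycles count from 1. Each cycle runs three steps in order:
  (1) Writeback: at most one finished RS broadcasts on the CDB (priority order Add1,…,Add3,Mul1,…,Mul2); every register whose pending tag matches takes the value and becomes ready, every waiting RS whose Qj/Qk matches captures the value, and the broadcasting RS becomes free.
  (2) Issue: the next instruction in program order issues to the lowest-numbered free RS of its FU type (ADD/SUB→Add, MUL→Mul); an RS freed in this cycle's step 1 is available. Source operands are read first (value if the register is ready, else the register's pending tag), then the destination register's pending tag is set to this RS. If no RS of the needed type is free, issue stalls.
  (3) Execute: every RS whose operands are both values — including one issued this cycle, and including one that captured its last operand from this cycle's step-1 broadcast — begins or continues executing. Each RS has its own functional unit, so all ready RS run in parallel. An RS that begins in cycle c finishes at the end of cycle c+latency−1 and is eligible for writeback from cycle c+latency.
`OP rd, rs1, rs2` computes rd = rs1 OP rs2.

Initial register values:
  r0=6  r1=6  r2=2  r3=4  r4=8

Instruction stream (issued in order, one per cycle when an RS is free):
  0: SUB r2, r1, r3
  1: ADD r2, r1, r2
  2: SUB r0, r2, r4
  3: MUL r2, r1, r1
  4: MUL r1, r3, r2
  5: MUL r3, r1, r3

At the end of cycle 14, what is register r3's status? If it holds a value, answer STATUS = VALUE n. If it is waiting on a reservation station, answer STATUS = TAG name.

STATUS = TAG Mul1

cycle 1: issue SUB r2<-Add1 // r0:6,r1:6,r2:Add1,r3:4,r4:8
cycle 2: issue ADD r2<-Add2 // r0:6,r1:6,r2:Add2,r3:4,r4:8
cycle 3: issue SUB r0<-Add3 // r0:Add3,r1:6,r2:Add2,r3:4,r4:8
cycle 4: CDB Add1=2; issue MUL r2<-Mul1 // r0:Add3,r1:6,r2:Mul1,r3:4,r4:8
cycle 5: issue MUL r1<-Mul2 // r0:Add3,r1:Mul2,r2:Mul1,r3:4,r4:8
cycle 6: stall // r0:Add3,r1:Mul2,r2:Mul1,r3:4,r4:8
cycle 7: CDB Add2=8; stall // r0:Add3,r1:Mul2,r2:Mul1,r3:4,r4:8
cycle 8: CDB Mul1=36; issue MUL r3<-Mul1 // r0:Add3,r1:Mul2,r2:36,r3:Mul1,r4:8
cycle 9: - // r0:Add3,r1:Mul2,r2:36,r3:Mul1,r4:8
cycle 10: CDB Add3=0 // r0:0,r1:Mul2,r2:36,r3:Mul1,r4:8
cycle 11: - // r0:0,r1:Mul2,r2:36,r3:Mul1,r4:8
cycle 12: CDB Mul2=144 // r0:0,r1:144,r2:36,r3:Mul1,r4:8
cycle 13: - // r0:0,r1:144,r2:36,r3:Mul1,r4:8
cycle 14: - // r0:0,r1:144,r2:36,r3:Mul1,r4:8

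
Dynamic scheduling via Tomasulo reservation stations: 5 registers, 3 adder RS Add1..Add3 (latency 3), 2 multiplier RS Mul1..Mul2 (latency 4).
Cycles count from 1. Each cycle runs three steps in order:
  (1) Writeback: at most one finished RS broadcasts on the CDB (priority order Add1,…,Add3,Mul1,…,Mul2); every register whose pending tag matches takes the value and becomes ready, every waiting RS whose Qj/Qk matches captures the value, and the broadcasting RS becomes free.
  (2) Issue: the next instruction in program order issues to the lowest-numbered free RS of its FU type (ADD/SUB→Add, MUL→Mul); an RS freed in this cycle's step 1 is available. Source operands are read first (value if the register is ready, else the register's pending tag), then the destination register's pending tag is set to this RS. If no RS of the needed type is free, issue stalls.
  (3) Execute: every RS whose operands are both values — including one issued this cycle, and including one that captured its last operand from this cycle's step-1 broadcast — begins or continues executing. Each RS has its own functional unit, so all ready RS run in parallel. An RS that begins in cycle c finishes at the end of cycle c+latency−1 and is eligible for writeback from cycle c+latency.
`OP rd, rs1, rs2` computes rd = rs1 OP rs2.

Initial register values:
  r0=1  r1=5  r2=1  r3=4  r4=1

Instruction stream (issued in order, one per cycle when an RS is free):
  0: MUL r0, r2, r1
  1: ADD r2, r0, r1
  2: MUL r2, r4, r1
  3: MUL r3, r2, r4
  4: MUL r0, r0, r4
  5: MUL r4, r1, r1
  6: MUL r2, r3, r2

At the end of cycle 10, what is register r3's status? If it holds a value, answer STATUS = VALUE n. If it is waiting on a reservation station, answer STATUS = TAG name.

c1: issue MUL r0<-Mul1 | r0:Mul1,r1:5,r2:1,r3:4,r4:1
c2: issue ADD r2<-Add1 | r0:Mul1,r1:5,r2:Add1,r3:4,r4:1
c3: issue MUL r2<-Mul2 | r0:Mul1,r1:5,r2:Mul2,r3:4,r4:1
c4: stall | r0:Mul1,r1:5,r2:Mul2,r3:4,r4:1
c5: CDB Mul1=5; issue MUL r3<-Mul1 | r0:5,r1:5,r2:Mul2,r3:Mul1,r4:1
c6: stall | r0:5,r1:5,r2:Mul2,r3:Mul1,r4:1
c7: CDB Mul2=5; issue MUL r0<-Mul2 | r0:Mul2,r1:5,r2:5,r3:Mul1,r4:1
c8: CDB Add1=10; stall | r0:Mul2,r1:5,r2:5,r3:Mul1,r4:1
c9: stall | r0:Mul2,r1:5,r2:5,r3:Mul1,r4:1
c10: stall | r0:Mul2,r1:5,r2:5,r3:Mul1,r4:1

STATUS = TAG Mul1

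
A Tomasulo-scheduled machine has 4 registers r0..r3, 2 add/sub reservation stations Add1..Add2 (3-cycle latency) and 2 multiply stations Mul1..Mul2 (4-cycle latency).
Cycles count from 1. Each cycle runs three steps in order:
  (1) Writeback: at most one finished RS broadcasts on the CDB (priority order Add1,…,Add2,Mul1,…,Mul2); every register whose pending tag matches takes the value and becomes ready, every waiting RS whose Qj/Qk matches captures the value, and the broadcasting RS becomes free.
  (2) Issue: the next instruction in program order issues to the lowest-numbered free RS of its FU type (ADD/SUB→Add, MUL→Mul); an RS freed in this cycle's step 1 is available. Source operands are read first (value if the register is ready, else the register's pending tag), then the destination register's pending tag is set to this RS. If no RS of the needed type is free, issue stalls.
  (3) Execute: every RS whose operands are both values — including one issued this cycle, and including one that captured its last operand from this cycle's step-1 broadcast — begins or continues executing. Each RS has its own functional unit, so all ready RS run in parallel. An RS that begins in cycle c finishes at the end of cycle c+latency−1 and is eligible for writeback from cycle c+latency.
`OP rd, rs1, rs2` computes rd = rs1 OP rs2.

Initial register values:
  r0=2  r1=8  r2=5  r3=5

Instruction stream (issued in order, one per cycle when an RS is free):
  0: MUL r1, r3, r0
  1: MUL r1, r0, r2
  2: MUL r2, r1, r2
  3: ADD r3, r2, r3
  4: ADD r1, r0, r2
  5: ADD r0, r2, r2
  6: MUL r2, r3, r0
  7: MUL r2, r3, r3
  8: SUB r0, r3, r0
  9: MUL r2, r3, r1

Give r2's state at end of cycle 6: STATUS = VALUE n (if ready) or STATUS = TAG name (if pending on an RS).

c1: issue MUL r1<-Mul1 | r0:2,r1:Mul1,r2:5,r3:5
c2: issue MUL r1<-Mul2 | r0:2,r1:Mul2,r2:5,r3:5
c3: stall | r0:2,r1:Mul2,r2:5,r3:5
c4: stall | r0:2,r1:Mul2,r2:5,r3:5
c5: CDB Mul1=10; issue MUL r2<-Mul1 | r0:2,r1:Mul2,r2:Mul1,r3:5
c6: CDB Mul2=10; issue ADD r3<-Add1 | r0:2,r1:10,r2:Mul1,r3:Add1

STATUS = TAG Mul1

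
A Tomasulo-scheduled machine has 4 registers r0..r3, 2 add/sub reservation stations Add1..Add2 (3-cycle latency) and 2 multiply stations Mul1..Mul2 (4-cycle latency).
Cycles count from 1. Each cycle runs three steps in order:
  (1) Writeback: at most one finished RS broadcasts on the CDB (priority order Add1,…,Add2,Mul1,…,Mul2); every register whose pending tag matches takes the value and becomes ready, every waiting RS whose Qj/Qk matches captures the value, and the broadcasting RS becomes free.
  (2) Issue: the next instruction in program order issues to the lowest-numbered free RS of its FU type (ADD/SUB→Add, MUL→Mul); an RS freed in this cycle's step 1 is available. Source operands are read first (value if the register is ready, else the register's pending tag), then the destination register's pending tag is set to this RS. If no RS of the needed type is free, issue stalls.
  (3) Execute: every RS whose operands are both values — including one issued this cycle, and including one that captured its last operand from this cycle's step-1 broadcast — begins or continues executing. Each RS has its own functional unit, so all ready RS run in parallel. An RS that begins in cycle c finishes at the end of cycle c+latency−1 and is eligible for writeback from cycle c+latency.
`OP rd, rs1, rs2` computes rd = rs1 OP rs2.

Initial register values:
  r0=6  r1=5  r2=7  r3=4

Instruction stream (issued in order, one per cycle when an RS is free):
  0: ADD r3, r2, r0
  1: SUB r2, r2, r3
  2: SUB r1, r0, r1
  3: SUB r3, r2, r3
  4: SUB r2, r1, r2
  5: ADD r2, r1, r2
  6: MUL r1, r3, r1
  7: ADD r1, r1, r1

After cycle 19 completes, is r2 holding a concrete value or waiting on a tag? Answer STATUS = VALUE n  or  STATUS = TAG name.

  c1: issue ADD r3<-Add1  regs: r0:6,r1:5,r2:7,r3:Add1
  c2: issue SUB r2<-Add2  regs: r0:6,r1:5,r2:Add2,r3:Add1
  c3: stall  regs: r0:6,r1:5,r2:Add2,r3:Add1
  c4: CDB Add1=13; issue SUB r1<-Add1  regs: r0:6,r1:Add1,r2:Add2,r3:13
  c5: stall  regs: r0:6,r1:Add1,r2:Add2,r3:13
  c6: stall  regs: r0:6,r1:Add1,r2:Add2,r3:13
  c7: CDB Add1=1; issue SUB r3<-Add1  regs: r0:6,r1:1,r2:Add2,r3:Add1
  c8: CDB Add2=-6; issue SUB r2<-Add2  regs: r0:6,r1:1,r2:Add2,r3:Add1
  c9: stall  regs: r0:6,r1:1,r2:Add2,r3:Add1
  c10: stall  regs: r0:6,r1:1,r2:Add2,r3:Add1
  c11: CDB Add1=-19; issue ADD r2<-Add1  regs: r0:6,r1:1,r2:Add1,r3:-19
  c12: CDB Add2=7; issue MUL r1<-Mul1  regs: r0:6,r1:Mul1,r2:Add1,r3:-19
  c13: issue ADD r1<-Add2  regs: r0:6,r1:Add2,r2:Add1,r3:-19
  c14: -  regs: r0:6,r1:Add2,r2:Add1,r3:-19
  c15: CDB Add1=8  regs: r0:6,r1:Add2,r2:8,r3:-19
  c16: CDB Mul1=-19  regs: r0:6,r1:Add2,r2:8,r3:-19
  c17: -  regs: r0:6,r1:Add2,r2:8,r3:-19
  c18: -  regs: r0:6,r1:Add2,r2:8,r3:-19
  c19: CDB Add2=-38  regs: r0:6,r1:-38,r2:8,r3:-19

STATUS = VALUE 8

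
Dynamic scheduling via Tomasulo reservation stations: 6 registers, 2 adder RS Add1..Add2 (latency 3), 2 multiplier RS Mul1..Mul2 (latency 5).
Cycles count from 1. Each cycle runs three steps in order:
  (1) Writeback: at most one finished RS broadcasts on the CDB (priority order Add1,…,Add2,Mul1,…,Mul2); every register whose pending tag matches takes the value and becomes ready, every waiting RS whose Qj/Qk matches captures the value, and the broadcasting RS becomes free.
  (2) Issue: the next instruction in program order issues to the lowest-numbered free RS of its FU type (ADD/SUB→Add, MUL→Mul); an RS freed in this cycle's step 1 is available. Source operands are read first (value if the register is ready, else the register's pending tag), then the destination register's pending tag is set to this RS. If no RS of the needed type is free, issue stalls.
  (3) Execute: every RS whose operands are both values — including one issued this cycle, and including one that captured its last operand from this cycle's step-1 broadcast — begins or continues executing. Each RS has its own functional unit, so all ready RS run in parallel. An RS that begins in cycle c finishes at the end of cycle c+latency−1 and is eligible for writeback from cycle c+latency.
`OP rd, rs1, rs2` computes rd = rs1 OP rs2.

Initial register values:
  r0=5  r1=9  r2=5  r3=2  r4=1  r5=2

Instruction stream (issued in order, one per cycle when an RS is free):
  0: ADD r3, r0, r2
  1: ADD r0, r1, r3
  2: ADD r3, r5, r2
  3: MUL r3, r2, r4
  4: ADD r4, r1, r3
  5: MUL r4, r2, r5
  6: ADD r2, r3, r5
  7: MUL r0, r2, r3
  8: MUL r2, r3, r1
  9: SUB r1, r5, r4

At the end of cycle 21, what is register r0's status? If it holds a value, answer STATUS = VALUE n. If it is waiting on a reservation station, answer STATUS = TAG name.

  c1: issue ADD r3<-Add1  regs: r0:5,r1:9,r2:5,r3:Add1,r4:1,r5:2
  c2: issue ADD r0<-Add2  regs: r0:Add2,r1:9,r2:5,r3:Add1,r4:1,r5:2
  c3: stall  regs: r0:Add2,r1:9,r2:5,r3:Add1,r4:1,r5:2
  c4: CDB Add1=10; issue ADD r3<-Add1  regs: r0:Add2,r1:9,r2:5,r3:Add1,r4:1,r5:2
  c5: issue MUL r3<-Mul1  regs: r0:Add2,r1:9,r2:5,r3:Mul1,r4:1,r5:2
  c6: stall  regs: r0:Add2,r1:9,r2:5,r3:Mul1,r4:1,r5:2
  c7: CDB Add1=7; issue ADD r4<-Add1  regs: r0:Add2,r1:9,r2:5,r3:Mul1,r4:Add1,r5:2
  c8: CDB Add2=19; issue MUL r4<-Mul2  regs: r0:19,r1:9,r2:5,r3:Mul1,r4:Mul2,r5:2
  c9: issue ADD r2<-Add2  regs: r0:19,r1:9,r2:Add2,r3:Mul1,r4:Mul2,r5:2
  c10: CDB Mul1=5; issue MUL r0<-Mul1  regs: r0:Mul1,r1:9,r2:Add2,r3:5,r4:Mul2,r5:2
  c11: stall  regs: r0:Mul1,r1:9,r2:Add2,r3:5,r4:Mul2,r5:2
  c12: stall  regs: r0:Mul1,r1:9,r2:Add2,r3:5,r4:Mul2,r5:2
  c13: CDB Add1=14; stall  regs: r0:Mul1,r1:9,r2:Add2,r3:5,r4:Mul2,r5:2
  c14: CDB Add2=7; stall  regs: r0:Mul1,r1:9,r2:7,r3:5,r4:Mul2,r5:2
  c15: CDB Mul2=10; issue MUL r2<-Mul2  regs: r0:Mul1,r1:9,r2:Mul2,r3:5,r4:10,r5:2
  c16: issue SUB r1<-Add1  regs: r0:Mul1,r1:Add1,r2:Mul2,r3:5,r4:10,r5:2
  c17: -  regs: r0:Mul1,r1:Add1,r2:Mul2,r3:5,r4:10,r5:2
  c18: -  regs: r0:Mul1,r1:Add1,r2:Mul2,r3:5,r4:10,r5:2
  c19: CDB Add1=-8  regs: r0:Mul1,r1:-8,r2:Mul2,r3:5,r4:10,r5:2
  c20: CDB Mul1=35  regs: r0:35,r1:-8,r2:Mul2,r3:5,r4:10,r5:2
  c21: CDB Mul2=45  regs: r0:35,r1:-8,r2:45,r3:5,r4:10,r5:2

STATUS = VALUE 35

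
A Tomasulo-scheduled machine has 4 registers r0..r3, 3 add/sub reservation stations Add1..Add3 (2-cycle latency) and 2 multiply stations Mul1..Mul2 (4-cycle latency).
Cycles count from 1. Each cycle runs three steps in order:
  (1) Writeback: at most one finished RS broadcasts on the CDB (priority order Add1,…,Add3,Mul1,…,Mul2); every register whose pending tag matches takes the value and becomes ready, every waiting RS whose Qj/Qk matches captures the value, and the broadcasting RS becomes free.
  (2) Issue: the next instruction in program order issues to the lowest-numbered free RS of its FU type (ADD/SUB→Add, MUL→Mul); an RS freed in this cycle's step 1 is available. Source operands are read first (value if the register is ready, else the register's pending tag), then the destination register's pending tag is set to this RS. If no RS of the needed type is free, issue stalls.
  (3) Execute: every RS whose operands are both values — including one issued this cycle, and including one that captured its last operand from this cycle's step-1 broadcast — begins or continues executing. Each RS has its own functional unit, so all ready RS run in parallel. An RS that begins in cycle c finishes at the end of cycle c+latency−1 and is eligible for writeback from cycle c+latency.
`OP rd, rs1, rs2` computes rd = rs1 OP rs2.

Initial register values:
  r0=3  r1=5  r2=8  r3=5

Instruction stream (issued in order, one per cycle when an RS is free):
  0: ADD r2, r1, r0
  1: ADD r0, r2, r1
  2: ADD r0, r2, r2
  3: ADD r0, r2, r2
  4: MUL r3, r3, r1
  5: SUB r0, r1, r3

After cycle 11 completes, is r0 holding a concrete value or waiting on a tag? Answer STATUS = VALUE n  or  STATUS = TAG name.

STATUS = VALUE -20

  c1: issue ADD r2<-Add1  regs: r0:3,r1:5,r2:Add1,r3:5
  c2: issue ADD r0<-Add2  regs: r0:Add2,r1:5,r2:Add1,r3:5
  c3: CDB Add1=8; issue ADD r0<-Add1  regs: r0:Add1,r1:5,r2:8,r3:5
  c4: issue ADD r0<-Add3  regs: r0:Add3,r1:5,r2:8,r3:5
  c5: CDB Add1=16; issue MUL r3<-Mul1  regs: r0:Add3,r1:5,r2:8,r3:Mul1
  c6: CDB Add2=13; issue SUB r0<-Add1  regs: r0:Add1,r1:5,r2:8,r3:Mul1
  c7: CDB Add3=16  regs: r0:Add1,r1:5,r2:8,r3:Mul1
  c8: -  regs: r0:Add1,r1:5,r2:8,r3:Mul1
  c9: CDB Mul1=25  regs: r0:Add1,r1:5,r2:8,r3:25
  c10: -  regs: r0:Add1,r1:5,r2:8,r3:25
  c11: CDB Add1=-20  regs: r0:-20,r1:5,r2:8,r3:25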